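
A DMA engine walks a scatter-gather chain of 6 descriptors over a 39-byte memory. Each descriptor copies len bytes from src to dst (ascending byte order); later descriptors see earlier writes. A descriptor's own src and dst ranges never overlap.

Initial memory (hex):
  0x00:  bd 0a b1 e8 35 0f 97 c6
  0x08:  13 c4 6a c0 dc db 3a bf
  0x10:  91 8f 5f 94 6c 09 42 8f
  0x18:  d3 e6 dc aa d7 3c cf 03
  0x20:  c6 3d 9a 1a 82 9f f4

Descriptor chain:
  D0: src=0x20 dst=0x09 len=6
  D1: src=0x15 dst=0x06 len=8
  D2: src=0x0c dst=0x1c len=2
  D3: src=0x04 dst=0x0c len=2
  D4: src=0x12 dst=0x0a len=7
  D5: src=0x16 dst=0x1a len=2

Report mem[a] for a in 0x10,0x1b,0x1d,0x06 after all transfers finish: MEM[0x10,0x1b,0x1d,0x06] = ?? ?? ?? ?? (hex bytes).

  after D0: wrote 6B at 0x09 = c63d9a1a829f
  after D1: wrote 8B at 0x06 = 09428fd3e6dcaad7
  after D2: wrote 2B at 0x1c = aad7
  after D3: wrote 2B at 0x0c = 350f
  after D4: wrote 7B at 0x0a = 5f946c09428fd3
  after D5: wrote 2B at 0x1a = 428f
query mem[0x10]=0xd3, mem[0x1b]=0x8f, mem[0x1d]=0xd7, mem[0x06]=0x09

MEM[0x10,0x1b,0x1d,0x06] = d3 8f d7 09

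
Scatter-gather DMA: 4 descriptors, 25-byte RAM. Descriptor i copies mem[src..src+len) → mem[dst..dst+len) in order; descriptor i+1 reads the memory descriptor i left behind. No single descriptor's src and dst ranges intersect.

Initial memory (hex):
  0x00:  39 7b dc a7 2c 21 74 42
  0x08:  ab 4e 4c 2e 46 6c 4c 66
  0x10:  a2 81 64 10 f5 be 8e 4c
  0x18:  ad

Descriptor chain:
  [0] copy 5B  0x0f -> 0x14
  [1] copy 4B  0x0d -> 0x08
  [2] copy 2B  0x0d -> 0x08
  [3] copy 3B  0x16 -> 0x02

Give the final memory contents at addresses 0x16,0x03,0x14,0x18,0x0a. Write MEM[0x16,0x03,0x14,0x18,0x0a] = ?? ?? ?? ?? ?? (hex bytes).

D0: mem[0x14..0x18] <- [66 a2 81 64 10]
D1: mem[0x08..0x0b] <- [6c 4c 66 a2]
D2: mem[0x08..0x09] <- [6c 4c]
D3: mem[0x02..0x04] <- [81 64 10]
query mem[0x16]=0x81, mem[0x03]=0x64, mem[0x14]=0x66, mem[0x18]=0x10, mem[0x0a]=0x66

MEM[0x16,0x03,0x14,0x18,0x0a] = 81 64 66 10 66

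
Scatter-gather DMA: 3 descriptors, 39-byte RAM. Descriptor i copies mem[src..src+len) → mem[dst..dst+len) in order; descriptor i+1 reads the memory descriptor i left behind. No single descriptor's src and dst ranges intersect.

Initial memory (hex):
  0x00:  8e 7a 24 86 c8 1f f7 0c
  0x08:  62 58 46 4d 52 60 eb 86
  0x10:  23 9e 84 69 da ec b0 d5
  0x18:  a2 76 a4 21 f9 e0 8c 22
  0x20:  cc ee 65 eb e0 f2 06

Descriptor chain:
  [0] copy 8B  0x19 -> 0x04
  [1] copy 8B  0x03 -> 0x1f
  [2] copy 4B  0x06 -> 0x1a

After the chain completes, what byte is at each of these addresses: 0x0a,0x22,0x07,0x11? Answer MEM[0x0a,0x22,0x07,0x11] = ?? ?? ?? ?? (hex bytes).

D0: mem[0x04..0x0b] <- [76 a4 21 f9 e0 8c 22 cc]
D1: mem[0x1f..0x26] <- [86 76 a4 21 f9 e0 8c 22]
D2: mem[0x1a..0x1d] <- [21 f9 e0 8c]
query mem[0x0a]=0x22, mem[0x22]=0x21, mem[0x07]=0xf9, mem[0x11]=0x9e

MEM[0x0a,0x22,0x07,0x11] = 22 21 f9 9e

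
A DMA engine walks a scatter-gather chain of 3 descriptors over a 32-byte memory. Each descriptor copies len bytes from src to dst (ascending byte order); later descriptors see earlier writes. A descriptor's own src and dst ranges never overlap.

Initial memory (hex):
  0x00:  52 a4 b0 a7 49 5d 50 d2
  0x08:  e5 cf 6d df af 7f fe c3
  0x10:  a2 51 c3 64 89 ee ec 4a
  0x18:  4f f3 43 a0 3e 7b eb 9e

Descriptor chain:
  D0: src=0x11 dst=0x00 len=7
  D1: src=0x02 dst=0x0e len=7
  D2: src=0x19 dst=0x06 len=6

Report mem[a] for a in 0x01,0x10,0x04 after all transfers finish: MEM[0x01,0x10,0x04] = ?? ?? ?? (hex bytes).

[0] 0x11->0x00 len=7 : 51 c3 64 89 ee ec 4a
[1] 0x02->0x0e len=7 : 64 89 ee ec 4a d2 e5
[2] 0x19->0x06 len=6 : f3 43 a0 3e 7b eb
query mem[0x01]=0xc3, mem[0x10]=0xee, mem[0x04]=0xee

MEM[0x01,0x10,0x04] = c3 ee ee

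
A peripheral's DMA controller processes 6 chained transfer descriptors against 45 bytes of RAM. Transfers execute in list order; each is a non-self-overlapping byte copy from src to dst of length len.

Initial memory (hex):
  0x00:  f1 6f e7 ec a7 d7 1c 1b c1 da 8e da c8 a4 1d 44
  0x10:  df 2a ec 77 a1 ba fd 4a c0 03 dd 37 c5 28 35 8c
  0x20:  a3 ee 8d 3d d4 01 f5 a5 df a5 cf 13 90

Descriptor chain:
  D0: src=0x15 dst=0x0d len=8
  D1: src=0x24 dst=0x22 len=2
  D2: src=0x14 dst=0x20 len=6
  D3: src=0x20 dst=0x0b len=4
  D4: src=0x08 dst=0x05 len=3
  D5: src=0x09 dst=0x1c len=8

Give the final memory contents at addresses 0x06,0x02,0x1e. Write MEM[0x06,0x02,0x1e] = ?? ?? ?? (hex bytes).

MEM[0x06,0x02,0x1e] = da e7 c5

#0 dst[0x0d+8] := {0xba,0xfd,0x4a,0xc0,0x03,0xdd,0x37,0xc5}
#1 dst[0x22+2] := {0xd4,0x01}
#2 dst[0x20+6] := {0xc5,0xba,0xfd,0x4a,0xc0,0x03}
#3 dst[0x0b+4] := {0xc5,0xba,0xfd,0x4a}
#4 dst[0x05+3] := {0xc1,0xda,0x8e}
#5 dst[0x1c+8] := {0xda,0x8e,0xc5,0xba,0xfd,0x4a,0x4a,0xc0}
query mem[0x06]=0xda, mem[0x02]=0xe7, mem[0x1e]=0xc5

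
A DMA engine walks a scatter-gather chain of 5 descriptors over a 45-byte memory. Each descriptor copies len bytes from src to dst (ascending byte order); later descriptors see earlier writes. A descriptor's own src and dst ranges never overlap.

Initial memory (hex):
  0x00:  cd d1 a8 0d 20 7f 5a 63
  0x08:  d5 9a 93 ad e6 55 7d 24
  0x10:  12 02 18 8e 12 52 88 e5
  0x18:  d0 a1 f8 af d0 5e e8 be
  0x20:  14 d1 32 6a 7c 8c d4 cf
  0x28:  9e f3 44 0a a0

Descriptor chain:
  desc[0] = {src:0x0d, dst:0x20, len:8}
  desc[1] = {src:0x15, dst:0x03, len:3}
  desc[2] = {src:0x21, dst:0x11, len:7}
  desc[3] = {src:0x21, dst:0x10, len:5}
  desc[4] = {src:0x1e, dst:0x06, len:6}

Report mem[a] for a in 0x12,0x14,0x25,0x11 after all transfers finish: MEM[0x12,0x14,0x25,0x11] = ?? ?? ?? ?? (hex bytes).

MEM[0x12,0x14,0x25,0x11] = 12 18 18 24

  after D0: wrote 8B at 0x20 = 557d241202188e12
  after D1: wrote 3B at 0x03 = 5288e5
  after D2: wrote 7B at 0x11 = 7d241202188e12
  after D3: wrote 5B at 0x10 = 7d24120218
  after D4: wrote 6B at 0x06 = e8be557d2412
query mem[0x12]=0x12, mem[0x14]=0x18, mem[0x25]=0x18, mem[0x11]=0x24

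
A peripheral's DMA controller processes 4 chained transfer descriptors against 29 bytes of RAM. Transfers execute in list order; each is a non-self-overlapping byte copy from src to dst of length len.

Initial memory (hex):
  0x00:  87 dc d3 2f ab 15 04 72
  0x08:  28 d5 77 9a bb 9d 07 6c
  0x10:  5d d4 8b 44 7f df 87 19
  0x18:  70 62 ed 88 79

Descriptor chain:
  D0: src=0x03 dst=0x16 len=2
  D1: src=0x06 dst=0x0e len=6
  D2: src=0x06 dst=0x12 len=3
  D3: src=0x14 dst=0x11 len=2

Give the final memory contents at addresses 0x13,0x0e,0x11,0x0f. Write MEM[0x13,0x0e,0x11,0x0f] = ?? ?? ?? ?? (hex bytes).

D0: mem[0x16..0x17] <- [2f ab]
D1: mem[0x0e..0x13] <- [04 72 28 d5 77 9a]
D2: mem[0x12..0x14] <- [04 72 28]
D3: mem[0x11..0x12] <- [28 df]
query mem[0x13]=0x72, mem[0x0e]=0x04, mem[0x11]=0x28, mem[0x0f]=0x72

MEM[0x13,0x0e,0x11,0x0f] = 72 04 28 72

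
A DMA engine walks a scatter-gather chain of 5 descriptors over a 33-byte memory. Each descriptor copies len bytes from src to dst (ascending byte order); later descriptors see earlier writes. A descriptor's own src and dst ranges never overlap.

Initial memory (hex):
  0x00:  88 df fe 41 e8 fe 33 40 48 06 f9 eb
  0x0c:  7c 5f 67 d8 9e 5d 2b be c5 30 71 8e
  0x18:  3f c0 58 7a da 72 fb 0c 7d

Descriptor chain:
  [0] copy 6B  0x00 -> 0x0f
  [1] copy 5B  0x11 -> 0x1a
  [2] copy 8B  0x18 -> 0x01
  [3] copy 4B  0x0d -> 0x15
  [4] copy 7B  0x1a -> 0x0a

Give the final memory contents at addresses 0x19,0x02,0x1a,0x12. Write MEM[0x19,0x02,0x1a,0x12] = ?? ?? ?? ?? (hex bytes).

MEM[0x19,0x02,0x1a,0x12] = c0 c0 fe 41

[0] 0x00->0x0f len=6 : 88 df fe 41 e8 fe
[1] 0x11->0x1a len=5 : fe 41 e8 fe 30
[2] 0x18->0x01 len=8 : 3f c0 fe 41 e8 fe 30 0c
[3] 0x0d->0x15 len=4 : 5f 67 88 df
[4] 0x1a->0x0a len=7 : fe 41 e8 fe 30 0c 7d
query mem[0x19]=0xc0, mem[0x02]=0xc0, mem[0x1a]=0xfe, mem[0x12]=0x41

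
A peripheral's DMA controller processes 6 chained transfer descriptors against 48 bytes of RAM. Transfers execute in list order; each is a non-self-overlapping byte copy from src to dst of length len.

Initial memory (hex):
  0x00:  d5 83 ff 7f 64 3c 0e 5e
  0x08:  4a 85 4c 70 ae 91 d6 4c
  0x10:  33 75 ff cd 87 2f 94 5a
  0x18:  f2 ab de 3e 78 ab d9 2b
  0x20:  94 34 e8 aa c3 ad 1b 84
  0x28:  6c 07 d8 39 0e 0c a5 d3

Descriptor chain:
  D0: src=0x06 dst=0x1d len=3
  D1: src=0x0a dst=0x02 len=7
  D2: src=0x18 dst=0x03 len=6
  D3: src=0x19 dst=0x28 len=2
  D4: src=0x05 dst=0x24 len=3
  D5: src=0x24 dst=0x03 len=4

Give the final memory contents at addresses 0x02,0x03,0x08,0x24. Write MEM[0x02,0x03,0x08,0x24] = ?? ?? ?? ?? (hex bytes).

  after D0: wrote 3B at 0x1d = 0e5e4a
  after D1: wrote 7B at 0x02 = 4c70ae91d64c33
  after D2: wrote 6B at 0x03 = f2abde3e780e
  after D3: wrote 2B at 0x28 = abde
  after D4: wrote 3B at 0x24 = de3e78
  after D5: wrote 4B at 0x03 = de3e7884
query mem[0x02]=0x4c, mem[0x03]=0xde, mem[0x08]=0x0e, mem[0x24]=0xde

MEM[0x02,0x03,0x08,0x24] = 4c de 0e de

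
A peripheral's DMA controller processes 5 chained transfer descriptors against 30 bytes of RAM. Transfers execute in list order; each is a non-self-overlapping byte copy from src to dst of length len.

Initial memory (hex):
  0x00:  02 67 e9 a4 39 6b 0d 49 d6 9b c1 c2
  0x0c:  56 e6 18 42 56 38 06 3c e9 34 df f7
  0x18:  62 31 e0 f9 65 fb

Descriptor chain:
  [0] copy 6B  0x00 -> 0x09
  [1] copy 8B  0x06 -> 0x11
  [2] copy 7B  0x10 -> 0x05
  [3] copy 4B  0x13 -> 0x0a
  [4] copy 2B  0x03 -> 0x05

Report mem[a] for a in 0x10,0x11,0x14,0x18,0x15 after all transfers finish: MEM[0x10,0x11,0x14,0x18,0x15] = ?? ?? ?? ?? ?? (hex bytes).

  after D0: wrote 6B at 0x09 = 0267e9a4396b
  after D1: wrote 8B at 0x11 = 0d49d60267e9a439
  after D2: wrote 7B at 0x05 = 560d49d60267e9
  after D3: wrote 4B at 0x0a = d60267e9
  after D4: wrote 2B at 0x05 = a439
query mem[0x10]=0x56, mem[0x11]=0x0d, mem[0x14]=0x02, mem[0x18]=0x39, mem[0x15]=0x67

MEM[0x10,0x11,0x14,0x18,0x15] = 56 0d 02 39 67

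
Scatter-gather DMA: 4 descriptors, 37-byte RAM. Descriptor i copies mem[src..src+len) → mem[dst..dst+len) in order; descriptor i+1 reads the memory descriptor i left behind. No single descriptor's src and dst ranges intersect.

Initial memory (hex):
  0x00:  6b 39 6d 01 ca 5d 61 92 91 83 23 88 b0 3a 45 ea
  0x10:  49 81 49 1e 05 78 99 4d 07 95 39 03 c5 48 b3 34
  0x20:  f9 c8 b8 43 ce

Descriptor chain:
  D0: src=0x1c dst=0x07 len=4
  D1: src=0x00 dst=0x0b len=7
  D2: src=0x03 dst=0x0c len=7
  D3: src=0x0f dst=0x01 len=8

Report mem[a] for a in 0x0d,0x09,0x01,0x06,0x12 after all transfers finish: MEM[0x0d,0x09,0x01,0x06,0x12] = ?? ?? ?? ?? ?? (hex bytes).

MEM[0x0d,0x09,0x01,0x06,0x12] = ca b3 61 05 b3

  after D0: wrote 4B at 0x07 = c548b334
  after D1: wrote 7B at 0x0b = 6b396d01ca5d61
  after D2: wrote 7B at 0x0c = 01ca5d61c548b3
  after D3: wrote 8B at 0x01 = 61c548b31e057899
query mem[0x0d]=0xca, mem[0x09]=0xb3, mem[0x01]=0x61, mem[0x06]=0x05, mem[0x12]=0xb3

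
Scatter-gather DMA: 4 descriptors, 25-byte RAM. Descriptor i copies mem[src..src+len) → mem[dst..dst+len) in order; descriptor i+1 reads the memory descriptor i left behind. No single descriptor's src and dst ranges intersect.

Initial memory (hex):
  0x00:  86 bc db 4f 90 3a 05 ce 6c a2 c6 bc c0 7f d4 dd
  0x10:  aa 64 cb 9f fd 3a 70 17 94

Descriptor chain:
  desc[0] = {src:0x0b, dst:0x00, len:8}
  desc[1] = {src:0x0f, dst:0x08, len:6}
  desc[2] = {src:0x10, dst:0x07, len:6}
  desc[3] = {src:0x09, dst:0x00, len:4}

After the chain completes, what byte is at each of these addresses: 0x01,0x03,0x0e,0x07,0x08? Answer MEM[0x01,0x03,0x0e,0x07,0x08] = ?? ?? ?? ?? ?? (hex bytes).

MEM[0x01,0x03,0x0e,0x07,0x08] = 9f 3a d4 aa 64

[0] 0x0b->0x00 len=8 : bc c0 7f d4 dd aa 64 cb
[1] 0x0f->0x08 len=6 : dd aa 64 cb 9f fd
[2] 0x10->0x07 len=6 : aa 64 cb 9f fd 3a
[3] 0x09->0x00 len=4 : cb 9f fd 3a
query mem[0x01]=0x9f, mem[0x03]=0x3a, mem[0x0e]=0xd4, mem[0x07]=0xaa, mem[0x08]=0x64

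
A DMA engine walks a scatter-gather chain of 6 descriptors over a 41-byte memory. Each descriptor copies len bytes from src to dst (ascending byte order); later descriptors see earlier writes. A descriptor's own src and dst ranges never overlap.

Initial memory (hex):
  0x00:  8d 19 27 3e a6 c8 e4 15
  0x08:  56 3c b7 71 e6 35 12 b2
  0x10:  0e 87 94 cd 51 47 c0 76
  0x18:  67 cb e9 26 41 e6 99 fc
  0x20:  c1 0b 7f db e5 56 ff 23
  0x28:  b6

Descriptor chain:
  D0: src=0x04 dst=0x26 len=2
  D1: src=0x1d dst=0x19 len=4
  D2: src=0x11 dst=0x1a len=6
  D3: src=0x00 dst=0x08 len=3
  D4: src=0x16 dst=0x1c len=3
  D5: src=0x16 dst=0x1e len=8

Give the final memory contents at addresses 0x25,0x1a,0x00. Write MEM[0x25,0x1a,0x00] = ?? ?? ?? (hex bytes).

  after D0: wrote 2B at 0x26 = a6c8
  after D1: wrote 4B at 0x19 = e699fcc1
  after D2: wrote 6B at 0x1a = 8794cd5147c0
  after D3: wrote 3B at 0x08 = 8d1927
  after D4: wrote 3B at 0x1c = c07667
  after D5: wrote 8B at 0x1e = c07667e68794c076
query mem[0x25]=0x76, mem[0x1a]=0x87, mem[0x00]=0x8d

MEM[0x25,0x1a,0x00] = 76 87 8d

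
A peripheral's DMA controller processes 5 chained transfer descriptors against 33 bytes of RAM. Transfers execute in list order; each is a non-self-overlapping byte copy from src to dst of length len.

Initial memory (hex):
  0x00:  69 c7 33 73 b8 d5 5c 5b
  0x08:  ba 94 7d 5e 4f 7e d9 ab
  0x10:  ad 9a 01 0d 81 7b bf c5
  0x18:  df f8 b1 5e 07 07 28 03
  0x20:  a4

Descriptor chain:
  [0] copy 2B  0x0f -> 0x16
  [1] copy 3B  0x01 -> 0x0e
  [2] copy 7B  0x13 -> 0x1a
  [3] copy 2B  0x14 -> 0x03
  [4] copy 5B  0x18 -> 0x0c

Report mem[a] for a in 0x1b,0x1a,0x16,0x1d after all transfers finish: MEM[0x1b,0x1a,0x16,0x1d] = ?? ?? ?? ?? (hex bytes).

MEM[0x1b,0x1a,0x16,0x1d] = 81 0d ab ab

#0 dst[0x16+2] := {0xab,0xad}
#1 dst[0x0e+3] := {0xc7,0x33,0x73}
#2 dst[0x1a+7] := {0x0d,0x81,0x7b,0xab,0xad,0xdf,0xf8}
#3 dst[0x03+2] := {0x81,0x7b}
#4 dst[0x0c+5] := {0xdf,0xf8,0x0d,0x81,0x7b}
query mem[0x1b]=0x81, mem[0x1a]=0x0d, mem[0x16]=0xab, mem[0x1d]=0xab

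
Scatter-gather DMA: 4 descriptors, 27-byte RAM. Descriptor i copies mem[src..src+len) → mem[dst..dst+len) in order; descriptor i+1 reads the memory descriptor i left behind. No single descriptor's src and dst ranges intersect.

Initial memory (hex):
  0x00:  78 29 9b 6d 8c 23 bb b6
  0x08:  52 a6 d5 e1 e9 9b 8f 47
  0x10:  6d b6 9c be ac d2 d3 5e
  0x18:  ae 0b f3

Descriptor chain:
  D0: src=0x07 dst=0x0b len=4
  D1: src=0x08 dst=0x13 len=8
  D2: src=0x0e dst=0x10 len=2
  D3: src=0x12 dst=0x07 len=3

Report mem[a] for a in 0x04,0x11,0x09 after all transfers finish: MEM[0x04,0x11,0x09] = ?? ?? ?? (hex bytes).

#0 dst[0x0b+4] := {0xb6,0x52,0xa6,0xd5}
#1 dst[0x13+8] := {0x52,0xa6,0xd5,0xb6,0x52,0xa6,0xd5,0x47}
#2 dst[0x10+2] := {0xd5,0x47}
#3 dst[0x07+3] := {0x9c,0x52,0xa6}
query mem[0x04]=0x8c, mem[0x11]=0x47, mem[0x09]=0xa6

MEM[0x04,0x11,0x09] = 8c 47 a6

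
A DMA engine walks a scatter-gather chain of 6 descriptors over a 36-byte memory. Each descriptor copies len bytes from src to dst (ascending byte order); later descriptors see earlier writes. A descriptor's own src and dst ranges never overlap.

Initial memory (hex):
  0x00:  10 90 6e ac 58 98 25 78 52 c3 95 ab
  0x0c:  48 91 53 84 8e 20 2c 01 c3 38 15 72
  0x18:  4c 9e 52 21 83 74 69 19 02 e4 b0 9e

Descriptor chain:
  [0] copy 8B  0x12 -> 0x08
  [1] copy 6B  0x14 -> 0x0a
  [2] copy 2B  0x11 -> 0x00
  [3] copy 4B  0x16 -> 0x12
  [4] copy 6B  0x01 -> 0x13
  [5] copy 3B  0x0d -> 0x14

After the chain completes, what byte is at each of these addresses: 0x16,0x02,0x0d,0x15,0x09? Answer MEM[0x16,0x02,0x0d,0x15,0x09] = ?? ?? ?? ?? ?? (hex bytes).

  after D0: wrote 8B at 0x08 = 2c01c33815724c9e
  after D1: wrote 6B at 0x0a = c33815724c9e
  after D2: wrote 2B at 0x00 = 202c
  after D3: wrote 4B at 0x12 = 15724c9e
  after D4: wrote 6B at 0x13 = 2c6eac589825
  after D5: wrote 3B at 0x14 = 724c9e
query mem[0x16]=0x9e, mem[0x02]=0x6e, mem[0x0d]=0x72, mem[0x15]=0x4c, mem[0x09]=0x01

MEM[0x16,0x02,0x0d,0x15,0x09] = 9e 6e 72 4c 01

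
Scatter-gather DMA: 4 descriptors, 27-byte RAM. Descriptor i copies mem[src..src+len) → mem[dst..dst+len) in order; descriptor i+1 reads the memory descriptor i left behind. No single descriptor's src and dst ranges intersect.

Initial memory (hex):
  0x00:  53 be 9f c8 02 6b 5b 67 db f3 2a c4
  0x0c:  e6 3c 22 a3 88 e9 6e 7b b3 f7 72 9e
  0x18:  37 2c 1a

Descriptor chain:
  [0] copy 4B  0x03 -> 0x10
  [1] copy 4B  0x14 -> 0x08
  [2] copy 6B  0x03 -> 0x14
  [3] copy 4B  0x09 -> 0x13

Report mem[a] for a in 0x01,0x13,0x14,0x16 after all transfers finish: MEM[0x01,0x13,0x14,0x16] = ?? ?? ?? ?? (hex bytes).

MEM[0x01,0x13,0x14,0x16] = be f7 72 e6

#0 dst[0x10+4] := {0xc8,0x02,0x6b,0x5b}
#1 dst[0x08+4] := {0xb3,0xf7,0x72,0x9e}
#2 dst[0x14+6] := {0xc8,0x02,0x6b,0x5b,0x67,0xb3}
#3 dst[0x13+4] := {0xf7,0x72,0x9e,0xe6}
query mem[0x01]=0xbe, mem[0x13]=0xf7, mem[0x14]=0x72, mem[0x16]=0xe6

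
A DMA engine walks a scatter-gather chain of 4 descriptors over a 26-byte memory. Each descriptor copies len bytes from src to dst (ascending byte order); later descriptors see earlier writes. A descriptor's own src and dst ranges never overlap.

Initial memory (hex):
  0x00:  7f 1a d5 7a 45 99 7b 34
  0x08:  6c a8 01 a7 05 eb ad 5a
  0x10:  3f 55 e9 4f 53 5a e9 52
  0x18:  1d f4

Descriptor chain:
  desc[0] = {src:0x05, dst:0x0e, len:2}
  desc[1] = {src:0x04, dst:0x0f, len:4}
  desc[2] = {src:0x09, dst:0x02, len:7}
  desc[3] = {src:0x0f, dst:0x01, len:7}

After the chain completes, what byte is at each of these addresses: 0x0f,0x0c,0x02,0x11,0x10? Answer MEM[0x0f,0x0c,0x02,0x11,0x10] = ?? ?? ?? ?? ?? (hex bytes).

MEM[0x0f,0x0c,0x02,0x11,0x10] = 45 05 99 7b 99

#0 dst[0x0e+2] := {0x99,0x7b}
#1 dst[0x0f+4] := {0x45,0x99,0x7b,0x34}
#2 dst[0x02+7] := {0xa8,0x01,0xa7,0x05,0xeb,0x99,0x45}
#3 dst[0x01+7] := {0x45,0x99,0x7b,0x34,0x4f,0x53,0x5a}
query mem[0x0f]=0x45, mem[0x0c]=0x05, mem[0x02]=0x99, mem[0x11]=0x7b, mem[0x10]=0x99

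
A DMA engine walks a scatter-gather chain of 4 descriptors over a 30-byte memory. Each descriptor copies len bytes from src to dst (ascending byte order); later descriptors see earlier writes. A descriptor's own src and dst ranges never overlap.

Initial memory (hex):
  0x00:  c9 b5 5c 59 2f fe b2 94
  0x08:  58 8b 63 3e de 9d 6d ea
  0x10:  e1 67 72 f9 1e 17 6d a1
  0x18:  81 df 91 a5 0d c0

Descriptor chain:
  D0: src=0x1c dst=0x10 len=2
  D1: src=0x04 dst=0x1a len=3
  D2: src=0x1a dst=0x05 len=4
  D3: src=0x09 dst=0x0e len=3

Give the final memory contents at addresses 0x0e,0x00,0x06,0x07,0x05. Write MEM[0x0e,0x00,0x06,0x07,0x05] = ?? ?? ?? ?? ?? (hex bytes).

MEM[0x0e,0x00,0x06,0x07,0x05] = 8b c9 fe b2 2f

[0] 0x1c->0x10 len=2 : 0d c0
[1] 0x04->0x1a len=3 : 2f fe b2
[2] 0x1a->0x05 len=4 : 2f fe b2 c0
[3] 0x09->0x0e len=3 : 8b 63 3e
query mem[0x0e]=0x8b, mem[0x00]=0xc9, mem[0x06]=0xfe, mem[0x07]=0xb2, mem[0x05]=0x2f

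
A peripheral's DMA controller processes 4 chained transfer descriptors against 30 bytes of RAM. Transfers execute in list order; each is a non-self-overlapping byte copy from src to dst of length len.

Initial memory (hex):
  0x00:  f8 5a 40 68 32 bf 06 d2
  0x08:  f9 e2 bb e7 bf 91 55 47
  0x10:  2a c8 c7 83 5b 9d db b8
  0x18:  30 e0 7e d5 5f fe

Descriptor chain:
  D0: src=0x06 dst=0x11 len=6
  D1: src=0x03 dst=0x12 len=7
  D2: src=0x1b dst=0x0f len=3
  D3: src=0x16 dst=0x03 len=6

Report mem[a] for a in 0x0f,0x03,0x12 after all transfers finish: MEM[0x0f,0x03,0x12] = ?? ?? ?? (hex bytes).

D0: mem[0x11..0x16] <- [06 d2 f9 e2 bb e7]
D1: mem[0x12..0x18] <- [68 32 bf 06 d2 f9 e2]
D2: mem[0x0f..0x11] <- [d5 5f fe]
D3: mem[0x03..0x08] <- [d2 f9 e2 e0 7e d5]
query mem[0x0f]=0xd5, mem[0x03]=0xd2, mem[0x12]=0x68

MEM[0x0f,0x03,0x12] = d5 d2 68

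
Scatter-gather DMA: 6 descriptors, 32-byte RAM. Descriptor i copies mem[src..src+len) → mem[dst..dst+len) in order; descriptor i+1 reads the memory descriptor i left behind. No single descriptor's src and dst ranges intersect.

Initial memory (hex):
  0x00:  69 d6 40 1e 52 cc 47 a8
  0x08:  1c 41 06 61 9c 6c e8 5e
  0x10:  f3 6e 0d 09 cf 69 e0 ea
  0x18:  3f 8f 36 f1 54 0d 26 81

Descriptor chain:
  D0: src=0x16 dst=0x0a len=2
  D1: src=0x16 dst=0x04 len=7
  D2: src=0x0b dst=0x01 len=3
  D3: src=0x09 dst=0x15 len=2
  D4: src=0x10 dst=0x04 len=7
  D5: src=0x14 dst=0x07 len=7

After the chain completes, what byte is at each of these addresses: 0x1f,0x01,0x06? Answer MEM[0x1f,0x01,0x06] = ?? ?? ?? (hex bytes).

MEM[0x1f,0x01,0x06] = 81 ea 0d

D0: mem[0x0a..0x0b] <- [e0 ea]
D1: mem[0x04..0x0a] <- [e0 ea 3f 8f 36 f1 54]
D2: mem[0x01..0x03] <- [ea 9c 6c]
D3: mem[0x15..0x16] <- [f1 54]
D4: mem[0x04..0x0a] <- [f3 6e 0d 09 cf f1 54]
D5: mem[0x07..0x0d] <- [cf f1 54 ea 3f 8f 36]
query mem[0x1f]=0x81, mem[0x01]=0xea, mem[0x06]=0x0d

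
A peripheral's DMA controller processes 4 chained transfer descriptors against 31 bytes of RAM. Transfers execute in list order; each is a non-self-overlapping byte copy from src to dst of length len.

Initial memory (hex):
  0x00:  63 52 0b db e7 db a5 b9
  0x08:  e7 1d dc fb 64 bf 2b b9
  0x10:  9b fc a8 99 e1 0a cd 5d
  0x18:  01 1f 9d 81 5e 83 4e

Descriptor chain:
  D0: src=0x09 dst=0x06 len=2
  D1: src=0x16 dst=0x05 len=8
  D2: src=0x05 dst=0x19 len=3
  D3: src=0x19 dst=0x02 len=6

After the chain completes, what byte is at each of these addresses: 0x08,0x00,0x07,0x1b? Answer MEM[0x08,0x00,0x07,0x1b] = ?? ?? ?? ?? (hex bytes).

MEM[0x08,0x00,0x07,0x1b] = 1f 63 4e 01

  after D0: wrote 2B at 0x06 = 1ddc
  after D1: wrote 8B at 0x05 = cd5d011f9d815e83
  after D2: wrote 3B at 0x19 = cd5d01
  after D3: wrote 6B at 0x02 = cd5d015e834e
query mem[0x08]=0x1f, mem[0x00]=0x63, mem[0x07]=0x4e, mem[0x1b]=0x01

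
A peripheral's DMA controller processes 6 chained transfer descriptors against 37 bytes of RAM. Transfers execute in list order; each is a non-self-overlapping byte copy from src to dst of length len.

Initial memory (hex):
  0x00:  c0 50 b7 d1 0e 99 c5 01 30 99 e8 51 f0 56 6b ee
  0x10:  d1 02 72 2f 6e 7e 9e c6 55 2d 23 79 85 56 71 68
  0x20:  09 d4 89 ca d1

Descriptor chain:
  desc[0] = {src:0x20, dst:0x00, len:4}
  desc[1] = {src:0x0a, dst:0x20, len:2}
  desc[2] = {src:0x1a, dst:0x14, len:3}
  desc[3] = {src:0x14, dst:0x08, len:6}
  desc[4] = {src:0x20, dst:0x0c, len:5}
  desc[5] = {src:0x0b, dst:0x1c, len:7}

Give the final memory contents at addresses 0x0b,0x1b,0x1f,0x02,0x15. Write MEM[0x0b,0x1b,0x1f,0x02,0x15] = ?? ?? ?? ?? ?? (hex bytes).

MEM[0x0b,0x1b,0x1f,0x02,0x15] = c6 79 89 89 79

[0] 0x20->0x00 len=4 : 09 d4 89 ca
[1] 0x0a->0x20 len=2 : e8 51
[2] 0x1a->0x14 len=3 : 23 79 85
[3] 0x14->0x08 len=6 : 23 79 85 c6 55 2d
[4] 0x20->0x0c len=5 : e8 51 89 ca d1
[5] 0x0b->0x1c len=7 : c6 e8 51 89 ca d1 02
query mem[0x0b]=0xc6, mem[0x1b]=0x79, mem[0x1f]=0x89, mem[0x02]=0x89, mem[0x15]=0x79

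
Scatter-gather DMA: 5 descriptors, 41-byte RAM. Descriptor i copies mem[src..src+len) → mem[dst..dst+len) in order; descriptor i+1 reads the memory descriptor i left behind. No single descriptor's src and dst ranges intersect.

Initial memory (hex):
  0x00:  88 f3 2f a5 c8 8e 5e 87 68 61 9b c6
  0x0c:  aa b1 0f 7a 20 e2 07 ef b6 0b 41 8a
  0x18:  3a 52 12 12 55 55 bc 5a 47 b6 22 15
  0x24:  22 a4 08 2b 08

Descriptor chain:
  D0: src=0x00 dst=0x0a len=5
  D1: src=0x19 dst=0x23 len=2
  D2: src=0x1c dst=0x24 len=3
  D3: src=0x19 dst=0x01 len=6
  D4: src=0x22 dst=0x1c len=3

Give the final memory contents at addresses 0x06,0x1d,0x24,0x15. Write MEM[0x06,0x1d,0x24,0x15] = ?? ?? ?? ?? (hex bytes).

  after D0: wrote 5B at 0x0a = 88f32fa5c8
  after D1: wrote 2B at 0x23 = 5212
  after D2: wrote 3B at 0x24 = 5555bc
  after D3: wrote 6B at 0x01 = 5212125555bc
  after D4: wrote 3B at 0x1c = 225255
query mem[0x06]=0xbc, mem[0x1d]=0x52, mem[0x24]=0x55, mem[0x15]=0x0b

MEM[0x06,0x1d,0x24,0x15] = bc 52 55 0b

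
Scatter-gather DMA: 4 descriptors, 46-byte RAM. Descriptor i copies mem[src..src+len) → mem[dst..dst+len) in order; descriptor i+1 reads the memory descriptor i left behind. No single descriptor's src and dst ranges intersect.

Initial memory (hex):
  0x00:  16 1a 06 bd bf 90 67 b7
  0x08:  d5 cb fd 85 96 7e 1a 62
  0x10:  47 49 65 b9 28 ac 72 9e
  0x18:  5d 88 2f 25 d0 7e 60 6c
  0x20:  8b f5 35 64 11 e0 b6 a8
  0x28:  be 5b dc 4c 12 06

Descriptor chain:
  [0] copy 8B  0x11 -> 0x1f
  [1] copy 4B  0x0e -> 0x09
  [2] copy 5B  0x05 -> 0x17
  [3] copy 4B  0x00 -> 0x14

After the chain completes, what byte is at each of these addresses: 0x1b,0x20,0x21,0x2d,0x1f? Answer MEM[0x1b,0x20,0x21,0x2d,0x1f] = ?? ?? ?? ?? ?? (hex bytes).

  after D0: wrote 8B at 0x1f = 4965b928ac729e5d
  after D1: wrote 4B at 0x09 = 1a624749
  after D2: wrote 5B at 0x17 = 9067b7d51a
  after D3: wrote 4B at 0x14 = 161a06bd
query mem[0x1b]=0x1a, mem[0x20]=0x65, mem[0x21]=0xb9, mem[0x2d]=0x06, mem[0x1f]=0x49

MEM[0x1b,0x20,0x21,0x2d,0x1f] = 1a 65 b9 06 49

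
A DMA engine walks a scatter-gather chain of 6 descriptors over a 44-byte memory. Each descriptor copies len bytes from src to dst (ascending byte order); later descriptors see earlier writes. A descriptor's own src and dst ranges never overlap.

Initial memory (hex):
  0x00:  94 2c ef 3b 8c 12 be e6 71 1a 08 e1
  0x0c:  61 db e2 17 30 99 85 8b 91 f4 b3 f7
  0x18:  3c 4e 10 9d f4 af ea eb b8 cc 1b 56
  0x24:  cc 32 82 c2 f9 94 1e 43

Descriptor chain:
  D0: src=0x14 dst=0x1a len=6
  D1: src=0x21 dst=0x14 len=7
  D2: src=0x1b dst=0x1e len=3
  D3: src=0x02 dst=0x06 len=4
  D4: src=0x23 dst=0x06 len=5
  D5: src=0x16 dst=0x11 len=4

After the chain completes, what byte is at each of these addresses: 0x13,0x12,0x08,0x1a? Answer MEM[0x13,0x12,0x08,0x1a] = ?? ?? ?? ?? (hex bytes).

MEM[0x13,0x12,0x08,0x1a] = 32 cc 32 c2

  after D0: wrote 6B at 0x1a = 91f4b3f73c4e
  after D1: wrote 7B at 0x14 = cc1b56cc3282c2
  after D2: wrote 3B at 0x1e = f4b3f7
  after D3: wrote 4B at 0x06 = ef3b8c12
  after D4: wrote 5B at 0x06 = 56cc3282c2
  after D5: wrote 4B at 0x11 = 56cc3282
query mem[0x13]=0x32, mem[0x12]=0xcc, mem[0x08]=0x32, mem[0x1a]=0xc2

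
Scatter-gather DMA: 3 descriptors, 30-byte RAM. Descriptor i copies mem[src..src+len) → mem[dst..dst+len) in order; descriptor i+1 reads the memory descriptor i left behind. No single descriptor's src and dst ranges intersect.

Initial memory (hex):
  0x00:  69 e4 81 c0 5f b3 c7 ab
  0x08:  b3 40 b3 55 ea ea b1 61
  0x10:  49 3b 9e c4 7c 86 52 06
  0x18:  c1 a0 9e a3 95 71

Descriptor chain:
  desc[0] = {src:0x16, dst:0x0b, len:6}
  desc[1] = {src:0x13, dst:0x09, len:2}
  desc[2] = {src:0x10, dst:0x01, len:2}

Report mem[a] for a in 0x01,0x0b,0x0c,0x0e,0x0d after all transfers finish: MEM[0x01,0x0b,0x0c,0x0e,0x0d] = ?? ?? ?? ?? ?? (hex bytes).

#0 dst[0x0b+6] := {0x52,0x06,0xc1,0xa0,0x9e,0xa3}
#1 dst[0x09+2] := {0xc4,0x7c}
#2 dst[0x01+2] := {0xa3,0x3b}
query mem[0x01]=0xa3, mem[0x0b]=0x52, mem[0x0c]=0x06, mem[0x0e]=0xa0, mem[0x0d]=0xc1

MEM[0x01,0x0b,0x0c,0x0e,0x0d] = a3 52 06 a0 c1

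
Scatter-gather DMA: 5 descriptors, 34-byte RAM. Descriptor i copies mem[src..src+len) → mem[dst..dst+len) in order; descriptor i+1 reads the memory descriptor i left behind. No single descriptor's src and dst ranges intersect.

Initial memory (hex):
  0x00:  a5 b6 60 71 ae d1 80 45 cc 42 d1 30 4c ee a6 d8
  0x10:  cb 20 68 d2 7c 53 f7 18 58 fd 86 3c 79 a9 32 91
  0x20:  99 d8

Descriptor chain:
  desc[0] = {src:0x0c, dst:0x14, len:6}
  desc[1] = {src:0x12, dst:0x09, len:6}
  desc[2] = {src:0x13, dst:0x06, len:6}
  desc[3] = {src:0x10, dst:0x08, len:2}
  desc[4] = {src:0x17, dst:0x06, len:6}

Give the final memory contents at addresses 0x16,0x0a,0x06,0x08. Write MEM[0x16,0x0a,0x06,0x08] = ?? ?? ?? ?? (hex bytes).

D0: mem[0x14..0x19] <- [4c ee a6 d8 cb 20]
D1: mem[0x09..0x0e] <- [68 d2 4c ee a6 d8]
D2: mem[0x06..0x0b] <- [d2 4c ee a6 d8 cb]
D3: mem[0x08..0x09] <- [cb 20]
D4: mem[0x06..0x0b] <- [d8 cb 20 86 3c 79]
query mem[0x16]=0xa6, mem[0x0a]=0x3c, mem[0x06]=0xd8, mem[0x08]=0x20

MEM[0x16,0x0a,0x06,0x08] = a6 3c d8 20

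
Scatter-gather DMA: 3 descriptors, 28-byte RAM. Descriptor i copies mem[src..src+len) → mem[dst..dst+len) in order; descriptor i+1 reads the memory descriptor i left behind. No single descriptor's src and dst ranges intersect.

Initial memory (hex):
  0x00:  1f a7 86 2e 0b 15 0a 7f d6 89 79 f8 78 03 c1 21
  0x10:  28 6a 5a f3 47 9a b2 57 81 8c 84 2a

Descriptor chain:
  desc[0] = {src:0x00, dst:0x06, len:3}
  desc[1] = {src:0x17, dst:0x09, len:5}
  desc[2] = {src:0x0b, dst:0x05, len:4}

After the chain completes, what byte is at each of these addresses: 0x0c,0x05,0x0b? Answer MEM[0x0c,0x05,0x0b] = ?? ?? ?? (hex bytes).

MEM[0x0c,0x05,0x0b] = 84 8c 8c

#0 dst[0x06+3] := {0x1f,0xa7,0x86}
#1 dst[0x09+5] := {0x57,0x81,0x8c,0x84,0x2a}
#2 dst[0x05+4] := {0x8c,0x84,0x2a,0xc1}
query mem[0x0c]=0x84, mem[0x05]=0x8c, mem[0x0b]=0x8c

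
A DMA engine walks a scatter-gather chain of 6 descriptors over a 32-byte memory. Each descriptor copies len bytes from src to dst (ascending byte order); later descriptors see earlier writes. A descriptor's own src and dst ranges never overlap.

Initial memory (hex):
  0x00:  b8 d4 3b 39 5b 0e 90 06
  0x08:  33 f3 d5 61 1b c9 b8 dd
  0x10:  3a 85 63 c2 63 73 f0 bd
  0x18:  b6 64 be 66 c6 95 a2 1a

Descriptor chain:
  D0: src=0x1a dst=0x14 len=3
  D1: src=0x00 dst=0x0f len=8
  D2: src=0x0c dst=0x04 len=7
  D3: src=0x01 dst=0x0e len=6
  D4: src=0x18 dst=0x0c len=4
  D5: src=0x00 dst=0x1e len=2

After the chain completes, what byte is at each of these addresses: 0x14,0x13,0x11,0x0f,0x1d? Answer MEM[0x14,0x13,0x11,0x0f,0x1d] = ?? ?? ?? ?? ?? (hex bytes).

#0 dst[0x14+3] := {0xbe,0x66,0xc6}
#1 dst[0x0f+8] := {0xb8,0xd4,0x3b,0x39,0x5b,0x0e,0x90,0x06}
#2 dst[0x04+7] := {0x1b,0xc9,0xb8,0xb8,0xd4,0x3b,0x39}
#3 dst[0x0e+6] := {0xd4,0x3b,0x39,0x1b,0xc9,0xb8}
#4 dst[0x0c+4] := {0xb6,0x64,0xbe,0x66}
#5 dst[0x1e+2] := {0xb8,0xd4}
query mem[0x14]=0x0e, mem[0x13]=0xb8, mem[0x11]=0x1b, mem[0x0f]=0x66, mem[0x1d]=0x95

MEM[0x14,0x13,0x11,0x0f,0x1d] = 0e b8 1b 66 95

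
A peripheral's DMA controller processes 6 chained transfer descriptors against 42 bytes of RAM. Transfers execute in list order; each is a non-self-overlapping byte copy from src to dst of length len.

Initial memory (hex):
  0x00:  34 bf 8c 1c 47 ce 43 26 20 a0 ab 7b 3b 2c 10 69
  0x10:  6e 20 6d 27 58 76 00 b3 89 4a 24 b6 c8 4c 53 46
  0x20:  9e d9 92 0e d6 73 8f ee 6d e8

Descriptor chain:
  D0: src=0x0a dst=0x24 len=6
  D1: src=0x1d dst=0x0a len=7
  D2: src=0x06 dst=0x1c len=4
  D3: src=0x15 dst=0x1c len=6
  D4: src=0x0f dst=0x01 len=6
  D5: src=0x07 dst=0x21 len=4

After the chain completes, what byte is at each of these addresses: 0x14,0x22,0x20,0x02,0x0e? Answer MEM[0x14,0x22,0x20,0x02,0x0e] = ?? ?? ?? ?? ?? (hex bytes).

MEM[0x14,0x22,0x20,0x02,0x0e] = 58 20 4a 0e d9

D0: mem[0x24..0x29] <- [ab 7b 3b 2c 10 69]
D1: mem[0x0a..0x10] <- [4c 53 46 9e d9 92 0e]
D2: mem[0x1c..0x1f] <- [43 26 20 a0]
D3: mem[0x1c..0x21] <- [76 00 b3 89 4a 24]
D4: mem[0x01..0x06] <- [92 0e 20 6d 27 58]
D5: mem[0x21..0x24] <- [26 20 a0 4c]
query mem[0x14]=0x58, mem[0x22]=0x20, mem[0x20]=0x4a, mem[0x02]=0x0e, mem[0x0e]=0xd9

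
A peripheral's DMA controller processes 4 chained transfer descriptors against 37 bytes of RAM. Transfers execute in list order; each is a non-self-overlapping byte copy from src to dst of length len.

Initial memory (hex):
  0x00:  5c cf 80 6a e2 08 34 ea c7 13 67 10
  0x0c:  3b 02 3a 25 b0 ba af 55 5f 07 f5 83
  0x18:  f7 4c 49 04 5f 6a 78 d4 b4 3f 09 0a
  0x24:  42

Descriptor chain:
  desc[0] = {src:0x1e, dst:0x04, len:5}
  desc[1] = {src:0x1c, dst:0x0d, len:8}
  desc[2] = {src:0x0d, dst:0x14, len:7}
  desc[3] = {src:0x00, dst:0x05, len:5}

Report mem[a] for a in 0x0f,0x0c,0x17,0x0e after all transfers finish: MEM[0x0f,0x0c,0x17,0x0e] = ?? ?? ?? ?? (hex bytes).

MEM[0x0f,0x0c,0x17,0x0e] = 78 3b d4 6a

D0: mem[0x04..0x08] <- [78 d4 b4 3f 09]
D1: mem[0x0d..0x14] <- [5f 6a 78 d4 b4 3f 09 0a]
D2: mem[0x14..0x1a] <- [5f 6a 78 d4 b4 3f 09]
D3: mem[0x05..0x09] <- [5c cf 80 6a 78]
query mem[0x0f]=0x78, mem[0x0c]=0x3b, mem[0x17]=0xd4, mem[0x0e]=0x6a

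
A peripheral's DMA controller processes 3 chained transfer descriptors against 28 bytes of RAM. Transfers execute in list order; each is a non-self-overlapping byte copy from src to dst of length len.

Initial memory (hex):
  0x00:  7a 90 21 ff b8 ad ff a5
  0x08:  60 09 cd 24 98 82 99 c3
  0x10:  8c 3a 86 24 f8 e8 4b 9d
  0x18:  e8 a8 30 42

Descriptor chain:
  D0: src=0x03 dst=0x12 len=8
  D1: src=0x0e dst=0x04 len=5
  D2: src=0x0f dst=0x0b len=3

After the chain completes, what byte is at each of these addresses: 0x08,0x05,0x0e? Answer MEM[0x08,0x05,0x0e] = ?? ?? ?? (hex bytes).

MEM[0x08,0x05,0x0e] = ff c3 99

[0] 0x03->0x12 len=8 : ff b8 ad ff a5 60 09 cd
[1] 0x0e->0x04 len=5 : 99 c3 8c 3a ff
[2] 0x0f->0x0b len=3 : c3 8c 3a
query mem[0x08]=0xff, mem[0x05]=0xc3, mem[0x0e]=0x99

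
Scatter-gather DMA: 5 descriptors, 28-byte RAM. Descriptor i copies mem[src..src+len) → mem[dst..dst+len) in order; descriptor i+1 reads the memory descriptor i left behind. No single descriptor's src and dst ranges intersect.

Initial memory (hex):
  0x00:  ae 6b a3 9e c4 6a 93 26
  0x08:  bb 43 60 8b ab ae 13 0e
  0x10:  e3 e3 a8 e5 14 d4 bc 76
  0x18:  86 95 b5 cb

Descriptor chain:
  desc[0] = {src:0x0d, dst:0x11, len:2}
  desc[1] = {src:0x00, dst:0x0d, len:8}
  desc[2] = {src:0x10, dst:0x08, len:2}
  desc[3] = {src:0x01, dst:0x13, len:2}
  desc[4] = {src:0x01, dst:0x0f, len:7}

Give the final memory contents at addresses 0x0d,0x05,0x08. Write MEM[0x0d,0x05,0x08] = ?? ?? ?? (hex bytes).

MEM[0x0d,0x05,0x08] = ae 6a 9e

  after D0: wrote 2B at 0x11 = ae13
  after D1: wrote 8B at 0x0d = ae6ba39ec46a9326
  after D2: wrote 2B at 0x08 = 9ec4
  after D3: wrote 2B at 0x13 = 6ba3
  after D4: wrote 7B at 0x0f = 6ba39ec46a9326
query mem[0x0d]=0xae, mem[0x05]=0x6a, mem[0x08]=0x9e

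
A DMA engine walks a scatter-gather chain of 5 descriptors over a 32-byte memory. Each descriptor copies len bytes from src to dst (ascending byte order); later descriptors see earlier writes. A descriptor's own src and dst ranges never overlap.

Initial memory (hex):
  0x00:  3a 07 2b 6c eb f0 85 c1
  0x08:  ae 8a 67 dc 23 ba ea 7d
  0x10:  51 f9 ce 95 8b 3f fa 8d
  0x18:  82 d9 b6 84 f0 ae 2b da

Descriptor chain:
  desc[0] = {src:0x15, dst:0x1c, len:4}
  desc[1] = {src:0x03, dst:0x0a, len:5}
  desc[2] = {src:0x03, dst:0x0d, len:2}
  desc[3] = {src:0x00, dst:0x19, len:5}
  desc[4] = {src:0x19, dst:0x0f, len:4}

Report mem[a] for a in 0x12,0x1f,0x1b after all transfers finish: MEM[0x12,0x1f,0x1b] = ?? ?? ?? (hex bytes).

MEM[0x12,0x1f,0x1b] = 6c 82 2b

[0] 0x15->0x1c len=4 : 3f fa 8d 82
[1] 0x03->0x0a len=5 : 6c eb f0 85 c1
[2] 0x03->0x0d len=2 : 6c eb
[3] 0x00->0x19 len=5 : 3a 07 2b 6c eb
[4] 0x19->0x0f len=4 : 3a 07 2b 6c
query mem[0x12]=0x6c, mem[0x1f]=0x82, mem[0x1b]=0x2b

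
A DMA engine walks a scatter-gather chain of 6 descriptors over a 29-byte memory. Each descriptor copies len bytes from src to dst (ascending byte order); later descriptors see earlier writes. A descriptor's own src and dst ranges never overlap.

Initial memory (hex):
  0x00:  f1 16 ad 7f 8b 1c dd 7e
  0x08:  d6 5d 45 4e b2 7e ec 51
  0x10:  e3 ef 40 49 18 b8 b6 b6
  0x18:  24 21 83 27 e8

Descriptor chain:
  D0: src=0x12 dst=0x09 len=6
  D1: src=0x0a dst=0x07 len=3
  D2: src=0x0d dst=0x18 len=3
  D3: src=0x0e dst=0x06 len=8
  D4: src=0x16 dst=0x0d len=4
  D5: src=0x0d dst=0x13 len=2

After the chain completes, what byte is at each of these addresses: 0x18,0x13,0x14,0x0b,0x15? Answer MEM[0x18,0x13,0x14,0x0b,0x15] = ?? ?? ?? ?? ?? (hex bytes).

MEM[0x18,0x13,0x14,0x0b,0x15] = b6 b6 b6 49 b8

[0] 0x12->0x09 len=6 : 40 49 18 b8 b6 b6
[1] 0x0a->0x07 len=3 : 49 18 b8
[2] 0x0d->0x18 len=3 : b6 b6 51
[3] 0x0e->0x06 len=8 : b6 51 e3 ef 40 49 18 b8
[4] 0x16->0x0d len=4 : b6 b6 b6 b6
[5] 0x0d->0x13 len=2 : b6 b6
query mem[0x18]=0xb6, mem[0x13]=0xb6, mem[0x14]=0xb6, mem[0x0b]=0x49, mem[0x15]=0xb8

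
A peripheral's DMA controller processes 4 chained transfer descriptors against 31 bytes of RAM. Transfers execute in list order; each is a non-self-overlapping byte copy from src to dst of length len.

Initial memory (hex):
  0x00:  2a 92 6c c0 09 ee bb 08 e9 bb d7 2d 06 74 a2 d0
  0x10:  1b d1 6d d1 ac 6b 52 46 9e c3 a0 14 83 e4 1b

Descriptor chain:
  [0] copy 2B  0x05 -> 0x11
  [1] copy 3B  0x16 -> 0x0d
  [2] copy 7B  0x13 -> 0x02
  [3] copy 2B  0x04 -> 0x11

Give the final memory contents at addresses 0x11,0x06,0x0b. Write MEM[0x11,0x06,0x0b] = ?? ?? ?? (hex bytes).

  after D0: wrote 2B at 0x11 = eebb
  after D1: wrote 3B at 0x0d = 52469e
  after D2: wrote 7B at 0x02 = d1ac6b52469ec3
  after D3: wrote 2B at 0x11 = 6b52
query mem[0x11]=0x6b, mem[0x06]=0x46, mem[0x0b]=0x2d

MEM[0x11,0x06,0x0b] = 6b 46 2d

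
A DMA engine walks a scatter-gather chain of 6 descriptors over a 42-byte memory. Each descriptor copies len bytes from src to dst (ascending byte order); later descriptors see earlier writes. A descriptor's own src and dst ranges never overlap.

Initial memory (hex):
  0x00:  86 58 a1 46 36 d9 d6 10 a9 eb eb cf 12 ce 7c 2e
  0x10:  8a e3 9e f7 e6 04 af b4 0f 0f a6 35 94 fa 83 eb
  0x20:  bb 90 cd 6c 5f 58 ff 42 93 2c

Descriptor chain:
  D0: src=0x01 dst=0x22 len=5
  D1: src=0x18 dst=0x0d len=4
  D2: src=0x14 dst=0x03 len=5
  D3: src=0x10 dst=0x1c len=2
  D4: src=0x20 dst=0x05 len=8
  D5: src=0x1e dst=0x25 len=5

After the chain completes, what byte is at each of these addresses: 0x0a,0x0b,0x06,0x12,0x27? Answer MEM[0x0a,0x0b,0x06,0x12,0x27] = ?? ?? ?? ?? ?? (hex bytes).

MEM[0x0a,0x0b,0x06,0x12,0x27] = 36 d9 90 9e bb

D0: mem[0x22..0x26] <- [58 a1 46 36 d9]
D1: mem[0x0d..0x10] <- [0f 0f a6 35]
D2: mem[0x03..0x07] <- [e6 04 af b4 0f]
D3: mem[0x1c..0x1d] <- [35 e3]
D4: mem[0x05..0x0c] <- [bb 90 58 a1 46 36 d9 42]
D5: mem[0x25..0x29] <- [83 eb bb 90 58]
query mem[0x0a]=0x36, mem[0x0b]=0xd9, mem[0x06]=0x90, mem[0x12]=0x9e, mem[0x27]=0xbb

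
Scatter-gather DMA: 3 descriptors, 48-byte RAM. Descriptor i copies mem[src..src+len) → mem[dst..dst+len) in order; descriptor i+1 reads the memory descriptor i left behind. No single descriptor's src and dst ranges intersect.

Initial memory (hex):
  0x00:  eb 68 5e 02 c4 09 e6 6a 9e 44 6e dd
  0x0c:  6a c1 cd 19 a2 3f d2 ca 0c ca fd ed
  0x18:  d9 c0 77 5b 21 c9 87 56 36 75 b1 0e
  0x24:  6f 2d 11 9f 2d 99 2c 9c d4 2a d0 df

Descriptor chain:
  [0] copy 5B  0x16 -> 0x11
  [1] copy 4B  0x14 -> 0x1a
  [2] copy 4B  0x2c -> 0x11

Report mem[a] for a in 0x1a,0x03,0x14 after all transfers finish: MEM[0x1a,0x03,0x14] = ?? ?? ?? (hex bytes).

MEM[0x1a,0x03,0x14] = c0 02 df

  after D0: wrote 5B at 0x11 = fdedd9c077
  after D1: wrote 4B at 0x1a = c077fded
  after D2: wrote 4B at 0x11 = d42ad0df
query mem[0x1a]=0xc0, mem[0x03]=0x02, mem[0x14]=0xdf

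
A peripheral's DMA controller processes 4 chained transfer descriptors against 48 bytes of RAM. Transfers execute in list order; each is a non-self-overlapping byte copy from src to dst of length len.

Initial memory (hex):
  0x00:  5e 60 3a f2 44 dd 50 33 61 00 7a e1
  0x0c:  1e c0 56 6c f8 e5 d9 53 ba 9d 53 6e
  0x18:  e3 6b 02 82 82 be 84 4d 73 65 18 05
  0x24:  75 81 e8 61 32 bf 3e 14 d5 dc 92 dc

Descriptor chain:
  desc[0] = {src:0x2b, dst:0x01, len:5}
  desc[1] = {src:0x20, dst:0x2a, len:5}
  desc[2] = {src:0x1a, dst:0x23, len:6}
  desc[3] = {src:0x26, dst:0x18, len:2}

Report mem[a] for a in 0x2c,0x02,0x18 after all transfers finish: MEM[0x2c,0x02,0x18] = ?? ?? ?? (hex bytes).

[0] 0x2b->0x01 len=5 : 14 d5 dc 92 dc
[1] 0x20->0x2a len=5 : 73 65 18 05 75
[2] 0x1a->0x23 len=6 : 02 82 82 be 84 4d
[3] 0x26->0x18 len=2 : be 84
query mem[0x2c]=0x18, mem[0x02]=0xd5, mem[0x18]=0xbe

MEM[0x2c,0x02,0x18] = 18 d5 be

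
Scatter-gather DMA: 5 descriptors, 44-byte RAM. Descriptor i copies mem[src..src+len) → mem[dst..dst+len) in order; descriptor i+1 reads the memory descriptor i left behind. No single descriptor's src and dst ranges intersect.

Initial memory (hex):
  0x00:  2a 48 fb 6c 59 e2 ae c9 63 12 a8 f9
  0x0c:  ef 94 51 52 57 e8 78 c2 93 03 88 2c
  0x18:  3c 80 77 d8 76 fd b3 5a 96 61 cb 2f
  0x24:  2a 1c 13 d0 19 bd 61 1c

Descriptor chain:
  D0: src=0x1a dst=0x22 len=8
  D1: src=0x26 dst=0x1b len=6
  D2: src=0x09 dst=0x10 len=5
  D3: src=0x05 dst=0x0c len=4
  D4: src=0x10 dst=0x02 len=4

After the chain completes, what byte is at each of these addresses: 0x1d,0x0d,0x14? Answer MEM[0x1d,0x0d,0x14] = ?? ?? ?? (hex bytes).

MEM[0x1d,0x0d,0x14] = 96 ae 94

#0 dst[0x22+8] := {0x77,0xd8,0x76,0xfd,0xb3,0x5a,0x96,0x61}
#1 dst[0x1b+6] := {0xb3,0x5a,0x96,0x61,0x61,0x1c}
#2 dst[0x10+5] := {0x12,0xa8,0xf9,0xef,0x94}
#3 dst[0x0c+4] := {0xe2,0xae,0xc9,0x63}
#4 dst[0x02+4] := {0x12,0xa8,0xf9,0xef}
query mem[0x1d]=0x96, mem[0x0d]=0xae, mem[0x14]=0x94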